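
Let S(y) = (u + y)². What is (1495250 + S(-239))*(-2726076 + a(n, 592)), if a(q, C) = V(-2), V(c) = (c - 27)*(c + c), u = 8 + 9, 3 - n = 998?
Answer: -4210337902640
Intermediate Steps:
n = -995 (n = 3 - 1*998 = 3 - 998 = -995)
u = 17
V(c) = 2*c*(-27 + c) (V(c) = (-27 + c)*(2*c) = 2*c*(-27 + c))
S(y) = (17 + y)²
a(q, C) = 116 (a(q, C) = 2*(-2)*(-27 - 2) = 2*(-2)*(-29) = 116)
(1495250 + S(-239))*(-2726076 + a(n, 592)) = (1495250 + (17 - 239)²)*(-2726076 + 116) = (1495250 + (-222)²)*(-2725960) = (1495250 + 49284)*(-2725960) = 1544534*(-2725960) = -4210337902640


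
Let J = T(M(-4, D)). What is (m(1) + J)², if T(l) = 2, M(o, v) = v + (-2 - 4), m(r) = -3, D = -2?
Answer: 1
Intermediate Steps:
M(o, v) = -6 + v (M(o, v) = v - 6 = -6 + v)
J = 2
(m(1) + J)² = (-3 + 2)² = (-1)² = 1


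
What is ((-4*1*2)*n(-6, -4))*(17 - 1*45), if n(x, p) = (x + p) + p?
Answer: -3136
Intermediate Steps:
n(x, p) = x + 2*p (n(x, p) = (p + x) + p = x + 2*p)
((-4*1*2)*n(-6, -4))*(17 - 1*45) = ((-4*1*2)*(-6 + 2*(-4)))*(17 - 1*45) = ((-4*2)*(-6 - 8))*(17 - 45) = -8*(-14)*(-28) = 112*(-28) = -3136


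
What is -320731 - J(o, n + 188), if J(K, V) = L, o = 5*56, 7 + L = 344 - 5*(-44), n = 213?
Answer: -321288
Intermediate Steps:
L = 557 (L = -7 + (344 - 5*(-44)) = -7 + (344 - 1*(-220)) = -7 + (344 + 220) = -7 + 564 = 557)
o = 280
J(K, V) = 557
-320731 - J(o, n + 188) = -320731 - 1*557 = -320731 - 557 = -321288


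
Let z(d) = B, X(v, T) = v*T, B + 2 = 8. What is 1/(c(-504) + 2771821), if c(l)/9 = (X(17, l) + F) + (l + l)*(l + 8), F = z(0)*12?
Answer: 1/7195069 ≈ 1.3898e-7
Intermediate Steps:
B = 6 (B = -2 + 8 = 6)
X(v, T) = T*v
z(d) = 6
F = 72 (F = 6*12 = 72)
c(l) = 648 + 153*l + 18*l*(8 + l) (c(l) = 9*((l*17 + 72) + (l + l)*(l + 8)) = 9*((17*l + 72) + (2*l)*(8 + l)) = 9*((72 + 17*l) + 2*l*(8 + l)) = 9*(72 + 17*l + 2*l*(8 + l)) = 648 + 153*l + 18*l*(8 + l))
1/(c(-504) + 2771821) = 1/((648 + 18*(-504)**2 + 297*(-504)) + 2771821) = 1/((648 + 18*254016 - 149688) + 2771821) = 1/((648 + 4572288 - 149688) + 2771821) = 1/(4423248 + 2771821) = 1/7195069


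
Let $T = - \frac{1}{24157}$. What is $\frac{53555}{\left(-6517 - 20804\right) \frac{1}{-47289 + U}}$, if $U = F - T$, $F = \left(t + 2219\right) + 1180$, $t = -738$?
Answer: $\frac{57736499155225}{659993397} \approx 87480.0$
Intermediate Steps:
$T = - \frac{1}{24157}$ ($T = \left(-1\right) \frac{1}{24157} = - \frac{1}{24157} \approx -4.1396 \cdot 10^{-5}$)
$F = 2661$ ($F = \left(-738 + 2219\right) + 1180 = 1481 + 1180 = 2661$)
$U = \frac{64281778}{24157}$ ($U = 2661 - - \frac{1}{24157} = 2661 + \frac{1}{24157} = \frac{64281778}{24157} \approx 2661.0$)
$\frac{53555}{\left(-6517 - 20804\right) \frac{1}{-47289 + U}} = \frac{53555}{\left(-6517 - 20804\right) \frac{1}{-47289 + \frac{64281778}{24157}}} = \frac{53555}{\left(-27321\right) \frac{1}{- \frac{1078078595}{24157}}} = \frac{53555}{\left(-27321\right) \left(- \frac{24157}{1078078595}\right)} = \frac{53555}{\frac{659993397}{1078078595}} = 53555 \cdot \frac{1078078595}{659993397} = \frac{57736499155225}{659993397}$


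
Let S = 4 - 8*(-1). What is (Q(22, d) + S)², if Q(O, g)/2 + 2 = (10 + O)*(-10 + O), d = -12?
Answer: 602176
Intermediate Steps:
S = 12 (S = 4 + 8 = 12)
Q(O, g) = -4 + 2*(-10 + O)*(10 + O) (Q(O, g) = -4 + 2*((10 + O)*(-10 + O)) = -4 + 2*((-10 + O)*(10 + O)) = -4 + 2*(-10 + O)*(10 + O))
(Q(22, d) + S)² = ((-204 + 2*22²) + 12)² = ((-204 + 2*484) + 12)² = ((-204 + 968) + 12)² = (764 + 12)² = 776² = 602176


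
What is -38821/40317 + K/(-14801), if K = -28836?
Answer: 587991391/596731917 ≈ 0.98535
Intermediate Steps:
-38821/40317 + K/(-14801) = -38821/40317 - 28836/(-14801) = -38821*1/40317 - 28836*(-1/14801) = -38821/40317 + 28836/14801 = 587991391/596731917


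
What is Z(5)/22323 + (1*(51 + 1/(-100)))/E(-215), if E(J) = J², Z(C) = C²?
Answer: 229387477/103188067500 ≈ 0.0022230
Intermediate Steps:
Z(5)/22323 + (1*(51 + 1/(-100)))/E(-215) = 5²/22323 + (1*(51 + 1/(-100)))/((-215)²) = 25*(1/22323) + (1*(51 - 1/100))/46225 = 25/22323 + (1*(5099/100))*(1/46225) = 25/22323 + (5099/100)*(1/46225) = 25/22323 + 5099/4622500 = 229387477/103188067500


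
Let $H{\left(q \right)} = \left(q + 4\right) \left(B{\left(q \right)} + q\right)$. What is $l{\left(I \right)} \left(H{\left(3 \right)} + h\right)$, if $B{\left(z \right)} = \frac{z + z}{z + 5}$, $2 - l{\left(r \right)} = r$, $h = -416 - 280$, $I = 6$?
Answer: $2679$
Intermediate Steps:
$h = -696$ ($h = -416 - 280 = -696$)
$l{\left(r \right)} = 2 - r$
$B{\left(z \right)} = \frac{2 z}{5 + z}$
$H{\left(q \right)} = \left(4 + q\right) \left(q + \frac{2 q}{5 + q}\right)$ ($H{\left(q \right)} = \left(q + 4\right) \left(\frac{2 q}{5 + q} + q\right) = \left(4 + q\right) \left(q + \frac{2 q}{5 + q}\right)$)
$l{\left(I \right)} \left(H{\left(3 \right)} + h\right) = \left(2 - 6\right) \left(\frac{3 \left(28 + 3^{2} + 11 \cdot 3\right)}{5 + 3} - 696\right) = \left(2 - 6\right) \left(\frac{3 \left(28 + 9 + 33\right)}{8} - 696\right) = - 4 \left(3 \cdot \frac{1}{8} \cdot 70 - 696\right) = - 4 \left(\frac{105}{4} - 696\right) = \left(-4\right) \left(- \frac{2679}{4}\right) = 2679$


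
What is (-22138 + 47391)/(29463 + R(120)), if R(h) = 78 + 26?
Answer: 25253/29567 ≈ 0.85409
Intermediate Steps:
R(h) = 104
(-22138 + 47391)/(29463 + R(120)) = (-22138 + 47391)/(29463 + 104) = 25253/29567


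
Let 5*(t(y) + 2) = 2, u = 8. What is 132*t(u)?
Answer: -1056/5 ≈ -211.20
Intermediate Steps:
t(y) = -8/5 (t(y) = -2 + (1/5)*2 = -2 + 2/5 = -8/5)
132*t(u) = 132*(-8/5) = -1056/5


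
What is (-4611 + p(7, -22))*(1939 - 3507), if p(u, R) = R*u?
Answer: 7471520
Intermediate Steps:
(-4611 + p(7, -22))*(1939 - 3507) = (-4611 - 22*7)*(1939 - 3507) = (-4611 - 154)*(-1568) = -4765*(-1568) = 7471520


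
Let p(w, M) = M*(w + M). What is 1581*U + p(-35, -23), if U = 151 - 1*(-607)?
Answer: 1199732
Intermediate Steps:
p(w, M) = M*(M + w)
U = 758 (U = 151 + 607 = 758)
1581*U + p(-35, -23) = 1581*758 - 23*(-23 - 35) = 1198398 - 23*(-58) = 1198398 + 1334 = 1199732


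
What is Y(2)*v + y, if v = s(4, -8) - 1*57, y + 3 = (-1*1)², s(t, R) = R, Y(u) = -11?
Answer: 713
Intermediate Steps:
y = -2 (y = -3 + (-1*1)² = -3 + (-1)² = -3 + 1 = -2)
v = -65 (v = -8 - 1*57 = -8 - 57 = -65)
Y(2)*v + y = -11*(-65) - 2 = 715 - 2 = 713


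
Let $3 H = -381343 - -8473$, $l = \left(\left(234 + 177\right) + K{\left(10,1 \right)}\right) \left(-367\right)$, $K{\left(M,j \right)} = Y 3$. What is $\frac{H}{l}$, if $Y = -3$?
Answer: $\frac{20715}{24589} \approx 0.84245$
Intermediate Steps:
$K{\left(M,j \right)} = -9$ ($K{\left(M,j \right)} = \left(-3\right) 3 = -9$)
$l = -147534$ ($l = \left(\left(234 + 177\right) - 9\right) \left(-367\right) = \left(411 - 9\right) \left(-367\right) = 402 \left(-367\right) = -147534$)
$H = -124290$ ($H = \frac{-381343 - -8473}{3} = \frac{-381343 + 8473}{3} = \frac{1}{3} \left(-372870\right) = -124290$)
$\frac{H}{l} = - \frac{124290}{-147534} = \left(-124290\right) \left(- \frac{1}{147534}\right) = \frac{20715}{24589}$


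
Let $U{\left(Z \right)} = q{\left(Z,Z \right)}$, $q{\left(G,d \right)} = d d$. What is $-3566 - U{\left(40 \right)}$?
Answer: $-5166$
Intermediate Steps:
$q{\left(G,d \right)} = d^{2}$
$U{\left(Z \right)} = Z^{2}$
$-3566 - U{\left(40 \right)} = -3566 - 40^{2} = -3566 - 1600 = -5166$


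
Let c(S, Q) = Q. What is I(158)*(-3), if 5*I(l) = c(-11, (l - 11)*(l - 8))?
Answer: -13230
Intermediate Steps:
I(l) = (-11 + l)*(-8 + l)/5 (I(l) = ((l - 11)*(l - 8))/5 = ((-11 + l)*(-8 + l))/5 = (-11 + l)*(-8 + l)/5)
I(158)*(-3) = (88/5 - 19/5*158 + (1/5)*158**2)*(-3) = (88/5 - 3002/5 + (1/5)*24964)*(-3) = (88/5 - 3002/5 + 24964/5)*(-3) = 4410*(-3) = -13230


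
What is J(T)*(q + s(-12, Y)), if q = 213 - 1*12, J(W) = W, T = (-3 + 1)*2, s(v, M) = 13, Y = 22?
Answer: -856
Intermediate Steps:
T = -4 (T = -2*2 = -4)
q = 201 (q = 213 - 12 = 201)
J(T)*(q + s(-12, Y)) = -4*(201 + 13) = -4*214 = -856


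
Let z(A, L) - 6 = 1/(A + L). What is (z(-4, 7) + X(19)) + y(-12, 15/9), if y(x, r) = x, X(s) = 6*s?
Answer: 325/3 ≈ 108.33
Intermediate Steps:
z(A, L) = 6 + 1/(A + L)
(z(-4, 7) + X(19)) + y(-12, 15/9) = ((1 + 6*(-4) + 6*7)/(-4 + 7) + 6*19) - 12 = ((1 - 24 + 42)/3 + 114) - 12 = ((1/3)*19 + 114) - 12 = (19/3 + 114) - 12 = 361/3 - 12 = 325/3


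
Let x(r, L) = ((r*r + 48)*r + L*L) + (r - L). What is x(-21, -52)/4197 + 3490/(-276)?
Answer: -929273/64354 ≈ -14.440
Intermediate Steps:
x(r, L) = r + L² - L + r*(48 + r²) (x(r, L) = ((r² + 48)*r + L²) + (r - L) = ((48 + r²)*r + L²) + (r - L) = (r*(48 + r²) + L²) + (r - L) = (L² + r*(48 + r²)) + (r - L) = r + L² - L + r*(48 + r²))
x(-21, -52)/4197 + 3490/(-276) = ((-52)² + (-21)³ - 1*(-52) + 49*(-21))/4197 + 3490/(-276) = (2704 - 9261 + 52 - 1029)*(1/4197) + 3490*(-1/276) = -7534*1/4197 - 1745/138 = -7534/4197 - 1745/138 = -929273/64354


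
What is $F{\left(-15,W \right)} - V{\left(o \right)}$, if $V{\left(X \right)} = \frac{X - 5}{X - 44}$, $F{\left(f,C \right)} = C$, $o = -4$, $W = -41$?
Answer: $- \frac{659}{16} \approx -41.188$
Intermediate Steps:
$V{\left(X \right)} = \frac{-5 + X}{-44 + X}$
$F{\left(-15,W \right)} - V{\left(o \right)} = -41 - \frac{-5 - 4}{-44 - 4} = -41 - \frac{1}{-48} \left(-9\right) = -41 - \left(- \frac{1}{48}\right) \left(-9\right) = -41 - \frac{3}{16} = - \frac{659}{16}$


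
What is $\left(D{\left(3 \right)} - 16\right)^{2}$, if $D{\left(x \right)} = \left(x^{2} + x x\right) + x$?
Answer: $25$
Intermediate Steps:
$D{\left(x \right)} = x + 2 x^{2}$ ($D{\left(x \right)} = \left(x^{2} + x^{2}\right) + x = 2 x^{2} + x = x + 2 x^{2}$)
$\left(D{\left(3 \right)} - 16\right)^{2} = \left(3 \left(1 + 2 \cdot 3\right) - 16\right)^{2} = \left(3 \left(1 + 6\right) - 16\right)^{2} = \left(3 \cdot 7 - 16\right)^{2} = \left(21 - 16\right)^{2} = 5^{2} = 25$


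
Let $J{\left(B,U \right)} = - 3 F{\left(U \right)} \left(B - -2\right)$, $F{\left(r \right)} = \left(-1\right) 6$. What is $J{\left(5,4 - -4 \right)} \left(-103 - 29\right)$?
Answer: $-16632$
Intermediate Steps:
$F{\left(r \right)} = -6$
$J{\left(B,U \right)} = 36 + 18 B$ ($J{\left(B,U \right)} = \left(-3\right) \left(-6\right) \left(B - -2\right) = 18 \left(B + 2\right) = 18 \left(2 + B\right) = 36 + 18 B$)
$J{\left(5,4 - -4 \right)} \left(-103 - 29\right) = \left(36 + 18 \cdot 5\right) \left(-103 - 29\right) = \left(36 + 90\right) \left(-132\right) = 126 \left(-132\right) = -16632$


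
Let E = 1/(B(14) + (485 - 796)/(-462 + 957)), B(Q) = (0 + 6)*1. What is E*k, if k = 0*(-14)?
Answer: 0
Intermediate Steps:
B(Q) = 6 (B(Q) = 6*1 = 6)
E = 495/2659 (E = 1/(6 + (485 - 796)/(-462 + 957)) = 1/(6 - 311/495) = 1/(2659/495) = 495/2659 ≈ 0.18616)
k = 0
E*k = (495/2659)*0 = 0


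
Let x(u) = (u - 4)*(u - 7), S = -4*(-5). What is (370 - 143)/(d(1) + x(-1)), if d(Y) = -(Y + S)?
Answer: 227/19 ≈ 11.947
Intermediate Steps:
S = 20
x(u) = (-7 + u)*(-4 + u) (x(u) = (-4 + u)*(-7 + u) = (-7 + u)*(-4 + u))
d(Y) = -20 - Y (d(Y) = -(Y + 20) = -(20 + Y) = -20 - Y)
(370 - 143)/(d(1) + x(-1)) = (370 - 143)/((-20 - 1*1) + (28 + (-1)² - 11*(-1))) = 227/((-20 - 1) + (28 + 1 + 11)) = 227/(-21 + 40) = 227/19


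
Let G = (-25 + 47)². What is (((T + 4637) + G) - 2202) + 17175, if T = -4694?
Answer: 15400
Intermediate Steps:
G = 484 (G = 22² = 484)
(((T + 4637) + G) - 2202) + 17175 = (((-4694 + 4637) + 484) - 2202) + 17175 = ((-57 + 484) - 2202) + 17175 = (427 - 2202) + 17175 = -1775 + 17175 = 15400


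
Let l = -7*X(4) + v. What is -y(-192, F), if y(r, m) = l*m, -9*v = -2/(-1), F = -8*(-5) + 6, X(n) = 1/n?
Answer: 1633/18 ≈ 90.722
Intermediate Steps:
F = 46 (F = 40 + 6 = 46)
v = -2/9 (v = -(-2)/(9*(-1)) = -(-2)*(-1)/9 = -⅑*2 = -2/9 ≈ -0.22222)
l = -71/36 (l = -7/4 - 2/9 = -71/36 ≈ -1.9722)
y(r, m) = -71*m/36
-y(-192, F) = -(-71)*46/36 = -1*(-1633/18) = 1633/18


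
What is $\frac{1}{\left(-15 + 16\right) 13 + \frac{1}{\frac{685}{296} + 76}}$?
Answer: $\frac{23181}{301649} \approx 0.076848$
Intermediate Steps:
$\frac{1}{\left(-15 + 16\right) 13 + \frac{1}{\frac{685}{296} + 76}} = \frac{1}{1 \cdot 13 + \frac{1}{685 \cdot \frac{1}{296} + 76}} = \frac{1}{13 + \frac{1}{\frac{685}{296} + 76}} = \frac{1}{13 + \frac{1}{\frac{23181}{296}}} = \frac{1}{13 + \frac{296}{23181}} = \frac{1}{\frac{301649}{23181}} = \frac{23181}{301649}$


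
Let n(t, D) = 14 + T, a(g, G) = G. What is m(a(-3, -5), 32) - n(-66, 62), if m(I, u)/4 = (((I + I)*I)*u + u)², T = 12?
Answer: 10653670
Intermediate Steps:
n(t, D) = 26 (n(t, D) = 14 + 12 = 26)
m(I, u) = 4*(u + 2*u*I²)² (m(I, u) = 4*(((I + I)*I)*u + u)² = 4*(((2*I)*I)*u + u)² = 4*((2*I²)*u + u)² = 4*(2*u*I² + u)² = 4*(u + 2*u*I²)²)
m(a(-3, -5), 32) - n(-66, 62) = 4*32²*(1 + 2*(-5)²)² - 1*26 = 4*1024*(1 + 2*25)² - 26 = 4*1024*(1 + 50)² - 26 = 4*1024*51² - 26 = 4*1024*2601 - 26 = 10653696 - 26 = 10653670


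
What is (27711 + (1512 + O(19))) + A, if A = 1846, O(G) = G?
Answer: 31088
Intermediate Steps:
(27711 + (1512 + O(19))) + A = (27711 + (1512 + 19)) + 1846 = (27711 + 1531) + 1846 = 29242 + 1846 = 31088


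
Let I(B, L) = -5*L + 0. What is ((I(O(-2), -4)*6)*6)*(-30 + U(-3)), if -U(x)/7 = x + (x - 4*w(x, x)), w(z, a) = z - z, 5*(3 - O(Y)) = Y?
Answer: 8640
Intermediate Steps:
O(Y) = 3 - Y/5
w(z, a) = 0
I(B, L) = -5*L
U(x) = -14*x (U(x) = -7*(x + (x - 4*0)) = -7*(x + (x + 0)) = -7*(x + x) = -14*x)
((I(O(-2), -4)*6)*6)*(-30 + U(-3)) = ((-5*(-4)*6)*6)*(-30 - 14*(-3)) = ((20*6)*6)*(-30 + 42) = (120*6)*12 = 720*12 = 8640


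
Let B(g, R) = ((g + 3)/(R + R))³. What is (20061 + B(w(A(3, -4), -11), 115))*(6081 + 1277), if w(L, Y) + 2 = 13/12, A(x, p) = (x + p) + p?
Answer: 12413652931670627/84098304 ≈ 1.4761e+8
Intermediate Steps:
A(x, p) = x + 2*p (A(x, p) = (p + x) + p = x + 2*p)
w(L, Y) = -11/12 (w(L, Y) = -2 + 13/12 = -11/12)
B(g, R) = (3 + g)³/(8*R³) (B(g, R) = ((3 + g)/((2*R)))³ = ((3 + g)*(1/(2*R)))³ = ((3 + g)/(2*R))³ = (3 + g)³/(8*R³))
(20061 + B(w(A(3, -4), -11), 115))*(6081 + 1277) = (20061 + (⅛)*(3 - 11/12)³/115³)*(6081 + 1277) = (20061 + (⅛)*(1/1520875)*(25/12)³)*7358 = (20061 + (⅛)*(1/1520875)*(15625/1728))*7358 = (20061 + 125/168196608)*7358 = (3374192153213/168196608)*7358 = 12413652931670627/84098304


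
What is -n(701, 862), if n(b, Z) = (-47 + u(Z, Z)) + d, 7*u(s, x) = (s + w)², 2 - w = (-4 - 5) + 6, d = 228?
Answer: -752956/7 ≈ -1.0757e+5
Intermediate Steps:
w = 5 (w = 2 - ((-4 - 5) + 6) = 2 - (-9 + 6) = 2 - 1*(-3) = 2 + 3 = 5)
u(s, x) = (5 + s)²/7 (u(s, x) = (s + 5)²/7 = (5 + s)²/7)
n(b, Z) = 181 + (5 + Z)²/7 (n(b, Z) = (-47 + (5 + Z)²/7) + 228 = 181 + (5 + Z)²/7)
-n(701, 862) = -(181 + (5 + 862)²/7) = -(181 + (⅐)*867²) = -(181 + (⅐)*751689) = -(181 + 751689/7) = -1*752956/7 = -752956/7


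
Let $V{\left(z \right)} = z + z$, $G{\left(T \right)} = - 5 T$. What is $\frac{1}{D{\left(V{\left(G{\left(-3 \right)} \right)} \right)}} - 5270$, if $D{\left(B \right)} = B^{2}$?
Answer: $- \frac{4742999}{900} \approx -5270.0$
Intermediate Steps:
$V{\left(z \right)} = 2 z$
$\frac{1}{D{\left(V{\left(G{\left(-3 \right)} \right)} \right)}} - 5270 = \frac{1}{\left(2 \left(\left(-5\right) \left(-3\right)\right)\right)^{2}} - 5270 = \frac{1}{\left(2 \cdot 15\right)^{2}} - 5270 = \frac{1}{30^{2}} - 5270 = \frac{1}{900} - 5270 = - \frac{4742999}{900}$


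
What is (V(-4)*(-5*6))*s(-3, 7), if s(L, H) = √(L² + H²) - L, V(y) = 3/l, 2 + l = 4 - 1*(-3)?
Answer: -54 - 18*√58 ≈ -191.08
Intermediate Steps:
l = 5 (l = -2 + (4 - 1*(-3)) = -2 + (4 + 3) = -2 + 7 = 5)
V(y) = ⅗ (V(y) = 3/5 = 3*(⅕) = ⅗)
s(L, H) = √(H² + L²) - L
(V(-4)*(-5*6))*s(-3, 7) = (3*(-5*6)/5)*(√(7² + (-3)²) - 1*(-3)) = ((⅗)*(-30))*(√(49 + 9) + 3) = -18*(√58 + 3) = -18*(3 + √58) = -54 - 18*√58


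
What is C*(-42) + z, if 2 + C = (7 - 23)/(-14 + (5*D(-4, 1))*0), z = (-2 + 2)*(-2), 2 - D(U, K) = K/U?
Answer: 36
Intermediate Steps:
D(U, K) = 2 - K/U
z = 0 (z = 0*(-2) = 0)
C = -6/7 (C = -2 + (7 - 23)/(-14 + (5*(2 - 1*1/(-4)))*0) = -2 - 16/(-14 + (5*(2 - 1*1*(-1/4)))*0) = -2 - 16/(-14 + (5*(2 + 1/4))*0) = -2 - 16/(-14 + (5*(9/4))*0) = -2 - 16/(-14 + (45/4)*0) = -2 - 16/(-14 + 0) = -2 - 16/(-14) = -2 - 16*(-1/14) = -2 + 8/7 = -6/7 ≈ -0.85714)
C*(-42) + z = -6/7*(-42) + 0 = 36 + 0 = 36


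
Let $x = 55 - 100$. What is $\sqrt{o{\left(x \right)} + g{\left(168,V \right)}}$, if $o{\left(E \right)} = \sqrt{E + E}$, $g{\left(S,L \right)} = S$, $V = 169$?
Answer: $\sqrt{168 + 3 i \sqrt{10}} \approx 12.967 + 0.36582 i$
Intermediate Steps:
$x = -45$ ($x = 55 - 100 = -45$)
$o{\left(E \right)} = \sqrt{2} \sqrt{E}$ ($o{\left(E \right)} = \sqrt{2 E} = \sqrt{2} \sqrt{E}$)
$\sqrt{o{\left(x \right)} + g{\left(168,V \right)}} = \sqrt{\sqrt{2} \sqrt{-45} + 168} = \sqrt{\sqrt{2} \cdot 3 i \sqrt{5} + 168} = \sqrt{3 i \sqrt{10} + 168} = \sqrt{168 + 3 i \sqrt{10}}$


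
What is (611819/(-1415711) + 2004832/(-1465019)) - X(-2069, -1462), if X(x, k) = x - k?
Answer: 1255209823524850/2074043513509 ≈ 605.20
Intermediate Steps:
(611819/(-1415711) + 2004832/(-1465019)) - X(-2069, -1462) = (611819/(-1415711) + 2004832/(-1465019)) - (-2069 - 1*(-1462)) = (611819*(-1/1415711) + 2004832*(-1/1465019)) - (-2069 + 1462) = (-611819/1415711 - 2004832/1465019) - 1*(-607) = -3734589175113/2074043513509 + 607 = 1255209823524850/2074043513509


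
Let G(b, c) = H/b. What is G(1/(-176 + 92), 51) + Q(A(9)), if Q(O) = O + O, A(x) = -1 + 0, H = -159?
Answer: 13354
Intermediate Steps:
A(x) = -1
Q(O) = 2*O
G(b, c) = -159/b
G(1/(-176 + 92), 51) + Q(A(9)) = -159/(1/(-176 + 92)) + 2*(-1) = -159/(1/(-84)) - 2 = -159/(-1/84) - 2 = -159*(-84) - 2 = 13356 - 2 = 13354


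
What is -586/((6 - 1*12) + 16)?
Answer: -293/5 ≈ -58.600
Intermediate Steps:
-586/((6 - 1*12) + 16) = -586/((6 - 12) + 16) = -586/(-6 + 16) = -586/10 = -586*⅒ = -293/5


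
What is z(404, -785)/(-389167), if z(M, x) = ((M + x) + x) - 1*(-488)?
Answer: 678/389167 ≈ 0.0017422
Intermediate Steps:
z(M, x) = 488 + M + 2*x (z(M, x) = (M + 2*x) + 488 = 488 + M + 2*x)
z(404, -785)/(-389167) = (488 + 404 + 2*(-785))/(-389167) = (488 + 404 - 1570)*(-1/389167) = -678*(-1/389167) = 678/389167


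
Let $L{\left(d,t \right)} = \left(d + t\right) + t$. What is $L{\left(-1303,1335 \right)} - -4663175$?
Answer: $4664542$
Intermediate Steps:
$L{\left(d,t \right)} = d + 2 t$
$L{\left(-1303,1335 \right)} - -4663175 = \left(-1303 + 2 \cdot 1335\right) - -4663175 = \left(-1303 + 2670\right) + 4663175 = 1367 + 4663175 = 4664542$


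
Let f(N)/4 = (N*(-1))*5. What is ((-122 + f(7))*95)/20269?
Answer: -24890/20269 ≈ -1.2280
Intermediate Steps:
f(N) = -20*N (f(N) = 4*((N*(-1))*5) = 4*(-N*5) = 4*(-5*N) = -20*N)
((-122 + f(7))*95)/20269 = ((-122 - 20*7)*95)/20269 = ((-122 - 140)*95)*(1/20269) = -262*95*(1/20269) = -24890*1/20269 = -24890/20269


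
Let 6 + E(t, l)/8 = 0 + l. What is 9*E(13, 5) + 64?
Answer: -8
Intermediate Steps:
E(t, l) = -48 + 8*l (E(t, l) = -48 + 8*(0 + l) = -48 + 8*l)
9*E(13, 5) + 64 = 9*(-48 + 8*5) + 64 = 9*(-48 + 40) + 64 = 9*(-8) + 64 = -72 + 64 = -8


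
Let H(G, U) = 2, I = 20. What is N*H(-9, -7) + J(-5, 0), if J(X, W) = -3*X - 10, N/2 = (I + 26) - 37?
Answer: 41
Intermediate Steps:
N = 18 (N = 2*((20 + 26) - 37) = 2*(46 - 37) = 2*9 = 18)
J(X, W) = -10 - 3*X
N*H(-9, -7) + J(-5, 0) = 18*2 + (-10 - 3*(-5)) = 36 + (-10 + 15) = 36 + 5 = 41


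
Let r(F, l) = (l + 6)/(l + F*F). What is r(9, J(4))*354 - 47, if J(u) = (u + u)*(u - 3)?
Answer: 773/89 ≈ 8.6854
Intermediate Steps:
J(u) = 2*u*(-3 + u) (J(u) = (2*u)*(-3 + u) = 2*u*(-3 + u))
r(F, l) = (6 + l)/(l + F²)
r(9, J(4))*354 - 47 = ((6 + 2*4*(-3 + 4))/(2*4*(-3 + 4) + 9²))*354 - 47 = ((6 + 2*4*1)/(2*4*1 + 81))*354 - 47 = ((6 + 8)/(8 + 81))*354 - 47 = (14/89)*354 - 47 = 4956/89 - 47 = 773/89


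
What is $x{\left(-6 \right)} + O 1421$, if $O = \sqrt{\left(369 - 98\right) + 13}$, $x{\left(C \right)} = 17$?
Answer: $17 + 2842 \sqrt{71} \approx 23964.0$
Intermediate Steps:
$O = 2 \sqrt{71}$ ($O = \sqrt{271 + 13} = \sqrt{284} = 2 \sqrt{71} \approx 16.852$)
$x{\left(-6 \right)} + O 1421 = 17 + 2 \sqrt{71} \cdot 1421 = 17 + 2842 \sqrt{71}$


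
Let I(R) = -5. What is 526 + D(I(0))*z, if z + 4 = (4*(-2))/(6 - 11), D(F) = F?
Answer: 538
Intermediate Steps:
z = -12/5 (z = -4 + (4*(-2))/(6 - 11) = -4 - 8/(-5) = -4 - 8*(-⅕) = -4 + 8/5 = -12/5 ≈ -2.4000)
526 + D(I(0))*z = 526 - 5*(-12/5) = 526 + 12 = 538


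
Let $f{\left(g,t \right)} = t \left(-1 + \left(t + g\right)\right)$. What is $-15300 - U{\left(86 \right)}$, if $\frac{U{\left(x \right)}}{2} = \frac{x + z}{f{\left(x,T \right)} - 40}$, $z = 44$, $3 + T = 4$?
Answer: $- \frac{352030}{23} \approx -15306.0$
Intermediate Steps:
$T = 1$ ($T = -3 + 4 = 1$)
$f{\left(g,t \right)} = t \left(-1 + g + t\right)$ ($f{\left(g,t \right)} = t \left(-1 + \left(g + t\right)\right) = t \left(-1 + g + t\right)$)
$U{\left(x \right)} = \frac{2 \left(44 + x\right)}{-40 + x}$ ($U{\left(x \right)} = 2 \frac{x + 44}{1 \left(-1 + x + 1\right) - 40} = 2 \frac{44 + x}{1 x - 40} = 2 \frac{44 + x}{x - 40} = 2 \frac{44 + x}{-40 + x} = \frac{2 \left(44 + x\right)}{-40 + x}$)
$-15300 - U{\left(86 \right)} = -15300 - \frac{2 \left(44 + 86\right)}{-40 + 86} = -15300 - 2 \cdot \frac{1}{46} \cdot 130 = -15300 - \frac{130}{23} = - \frac{352030}{23}$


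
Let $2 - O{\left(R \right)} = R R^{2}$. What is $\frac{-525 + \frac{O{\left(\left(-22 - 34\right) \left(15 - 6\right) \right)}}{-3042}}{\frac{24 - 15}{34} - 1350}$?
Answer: $\frac{2203558972}{69800211} \approx 31.57$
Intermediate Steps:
$O{\left(R \right)} = 2 - R^{3}$ ($O{\left(R \right)} = 2 - R R^{2} = 2 - R^{3}$)
$\frac{-525 + \frac{O{\left(\left(-22 - 34\right) \left(15 - 6\right) \right)}}{-3042}}{\frac{24 - 15}{34} - 1350} = \frac{-525 + \frac{2 - \left(\left(-22 - 34\right) \left(15 - 6\right)\right)^{3}}{-3042}}{\frac{24 - 15}{34} - 1350} = \frac{-525 + \left(2 - \left(\left(-56\right) 9\right)^{3}\right) \left(- \frac{1}{3042}\right)}{9 \cdot \frac{1}{34} - 1350} = \frac{-525 + \left(2 - \left(-504\right)^{3}\right) \left(- \frac{1}{3042}\right)}{\frac{9}{34} - 1350} = \frac{-525 + \left(2 - -128024064\right) \left(- \frac{1}{3042}\right)}{- \frac{45891}{34}} = \left(-525 + \left(2 + 128024064\right) \left(- \frac{1}{3042}\right)\right) \left(- \frac{34}{45891}\right) = \left(-525 + 128024066 \left(- \frac{1}{3042}\right)\right) \left(- \frac{34}{45891}\right) = \left(-525 - \frac{64012033}{1521}\right) \left(- \frac{34}{45891}\right) = \left(- \frac{64810558}{1521}\right) \left(- \frac{34}{45891}\right) = \frac{2203558972}{69800211}$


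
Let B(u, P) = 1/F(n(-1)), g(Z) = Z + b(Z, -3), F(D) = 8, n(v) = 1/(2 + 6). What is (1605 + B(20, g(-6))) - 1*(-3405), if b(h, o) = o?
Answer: 40081/8 ≈ 5010.1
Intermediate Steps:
n(v) = ⅛ (n(v) = 1/8 = ⅛)
g(Z) = -3 + Z (g(Z) = Z - 3 = -3 + Z)
B(u, P) = ⅛ (B(u, P) = 1/8 = ⅛)
(1605 + B(20, g(-6))) - 1*(-3405) = (1605 + ⅛) - 1*(-3405) = 12841/8 + 3405 = 40081/8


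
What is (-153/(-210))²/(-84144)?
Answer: -867/137435200 ≈ -6.3084e-6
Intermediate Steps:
(-153/(-210))²/(-84144) = (-153*(-1/210))²*(-1/84144) = (51/70)²*(-1/84144) = (2601/4900)*(-1/84144) = -867/137435200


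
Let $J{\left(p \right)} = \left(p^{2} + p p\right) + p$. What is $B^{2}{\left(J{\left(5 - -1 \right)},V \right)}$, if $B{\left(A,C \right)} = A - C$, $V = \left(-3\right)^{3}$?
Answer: $11025$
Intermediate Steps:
$J{\left(p \right)} = p + 2 p^{2}$ ($J{\left(p \right)} = \left(p^{2} + p^{2}\right) + p = 2 p^{2} + p = p + 2 p^{2}$)
$V = -27$
$B^{2}{\left(J{\left(5 - -1 \right)},V \right)} = \left(\left(5 - -1\right) \left(1 + 2 \left(5 - -1\right)\right) - -27\right)^{2} = \left(\left(5 + 1\right) \left(1 + 2 \left(5 + 1\right)\right) + 27\right)^{2} = \left(6 \left(1 + 2 \cdot 6\right) + 27\right)^{2} = \left(6 \left(1 + 12\right) + 27\right)^{2} = \left(6 \cdot 13 + 27\right)^{2} = \left(78 + 27\right)^{2} = 105^{2} = 11025$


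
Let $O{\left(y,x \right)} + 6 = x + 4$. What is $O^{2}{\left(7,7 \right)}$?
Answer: $25$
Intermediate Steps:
$O{\left(y,x \right)} = -2 + x$ ($O{\left(y,x \right)} = -6 + \left(x + 4\right) = -6 + \left(4 + x\right) = -2 + x$)
$O^{2}{\left(7,7 \right)} = \left(-2 + 7\right)^{2} = 5^{2} = 25$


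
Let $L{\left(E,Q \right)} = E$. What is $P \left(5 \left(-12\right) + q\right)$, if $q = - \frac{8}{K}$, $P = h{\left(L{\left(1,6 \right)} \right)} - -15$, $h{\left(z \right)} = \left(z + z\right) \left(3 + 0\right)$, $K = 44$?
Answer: $- \frac{13902}{11} \approx -1263.8$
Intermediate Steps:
$h{\left(z \right)} = 6 z$ ($h{\left(z \right)} = 2 z 3 = 6 z$)
$P = 21$ ($P = 6 \cdot 1 - -15 = 6 + 15 = 21$)
$q = - \frac{2}{11}$ ($q = - \frac{8}{44} = \left(-8\right) \frac{1}{44} = - \frac{2}{11} \approx -0.18182$)
$P \left(5 \left(-12\right) + q\right) = 21 \left(5 \left(-12\right) - \frac{2}{11}\right) = 21 \left(-60 - \frac{2}{11}\right) = 21 \left(- \frac{662}{11}\right) = - \frac{13902}{11}$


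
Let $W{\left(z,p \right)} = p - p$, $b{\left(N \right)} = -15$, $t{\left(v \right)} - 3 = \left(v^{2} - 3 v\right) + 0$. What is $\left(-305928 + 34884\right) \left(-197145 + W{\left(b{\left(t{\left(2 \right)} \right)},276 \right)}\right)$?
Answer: $53434969380$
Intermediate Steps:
$t{\left(v \right)} = 3 + v^{2} - 3 v$ ($t{\left(v \right)} = 3 + \left(\left(v^{2} - 3 v\right) + 0\right) = 3 + \left(v^{2} - 3 v\right) = 3 + v^{2} - 3 v$)
$W{\left(z,p \right)} = 0$
$\left(-305928 + 34884\right) \left(-197145 + W{\left(b{\left(t{\left(2 \right)} \right)},276 \right)}\right) = \left(-305928 + 34884\right) \left(-197145 + 0\right) = \left(-271044\right) \left(-197145\right) = 53434969380$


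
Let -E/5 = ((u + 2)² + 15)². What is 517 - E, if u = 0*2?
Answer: 2322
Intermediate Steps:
u = 0
E = -1805 (E = -5*((0 + 2)² + 15)² = -5*(2² + 15)² = -5*(4 + 15)² = -5*19² = -5*361 = -1805)
517 - E = 517 - 1*(-1805) = 517 + 1805 = 2322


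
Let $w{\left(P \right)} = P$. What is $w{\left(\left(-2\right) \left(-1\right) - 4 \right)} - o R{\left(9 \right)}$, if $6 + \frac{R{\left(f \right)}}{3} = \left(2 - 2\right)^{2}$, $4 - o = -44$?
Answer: $862$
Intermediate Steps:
$o = 48$ ($o = 4 - -44 = 4 + 44 = 48$)
$R{\left(f \right)} = -18$ ($R{\left(f \right)} = -18 + 3 \left(2 - 2\right)^{2} = -18 + 3 \cdot 0^{2} = -18 + 3 \cdot 0 = -18 + 0 = -18$)
$w{\left(\left(-2\right) \left(-1\right) - 4 \right)} - o R{\left(9 \right)} = \left(\left(-2\right) \left(-1\right) - 4\right) - 48 \left(-18\right) = \left(2 - 4\right) - -864 = -2 + 864 = 862$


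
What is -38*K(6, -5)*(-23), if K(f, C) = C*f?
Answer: -26220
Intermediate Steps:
-38*K(6, -5)*(-23) = -(-190)*6*(-23) = -38*(-30)*(-23) = 1140*(-23) = -26220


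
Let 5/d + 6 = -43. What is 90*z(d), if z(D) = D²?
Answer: 2250/2401 ≈ 0.93711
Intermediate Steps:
d = -5/49 (d = 5/(-6 - 43) = 5/(-49) = 5*(-1/49) = -5/49 ≈ -0.10204)
90*z(d) = 90*(-5/49)² = 90*(25/2401) = 2250/2401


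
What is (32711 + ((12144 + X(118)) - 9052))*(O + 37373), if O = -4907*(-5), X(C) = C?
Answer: 2223797268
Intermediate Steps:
O = 24535
(32711 + ((12144 + X(118)) - 9052))*(O + 37373) = (32711 + ((12144 + 118) - 9052))*(24535 + 37373) = (32711 + (12262 - 9052))*61908 = (32711 + 3210)*61908 = 35921*61908 = 2223797268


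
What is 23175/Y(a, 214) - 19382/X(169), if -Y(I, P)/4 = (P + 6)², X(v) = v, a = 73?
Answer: -150250871/1308736 ≈ -114.81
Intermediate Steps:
Y(I, P) = -4*(6 + P)² (Y(I, P) = -4*(P + 6)² = -4*(6 + P)²)
23175/Y(a, 214) - 19382/X(169) = 23175/((-4*(6 + 214)²)) - 19382/169 = 23175/((-4*220²)) - 19382*1/169 = 23175/((-4*48400)) - 19382/169 = 23175/(-193600) - 19382/169 = 23175*(-1/193600) - 19382/169 = -927/7744 - 19382/169 = -150250871/1308736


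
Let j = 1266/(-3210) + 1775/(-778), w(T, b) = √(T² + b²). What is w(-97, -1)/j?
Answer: -416230*√9410/1113783 ≈ -36.252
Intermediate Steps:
j = -1113783/416230 (j = 1266*(-1/3210) + 1775*(-1/778) = -211/535 - 1775/778 = -1113783/416230 ≈ -2.6759)
w(-97, -1)/j = √((-97)² + (-1)²)/(-1113783/416230) = √(9409 + 1)*(-416230/1113783) = √9410*(-416230/1113783) = -416230*√9410/1113783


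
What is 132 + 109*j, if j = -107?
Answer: -11531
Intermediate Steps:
132 + 109*j = 132 + 109*(-107) = 132 - 11663 = -11531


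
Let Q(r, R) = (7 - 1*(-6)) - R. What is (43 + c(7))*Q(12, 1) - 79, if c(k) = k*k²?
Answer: 4553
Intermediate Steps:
c(k) = k³
Q(r, R) = 13 - R (Q(r, R) = (7 + 6) - R = 13 - R)
(43 + c(7))*Q(12, 1) - 79 = (43 + 7³)*(13 - 1*1) - 79 = (43 + 343)*(13 - 1) - 79 = 386*12 - 79 = 4632 - 79 = 4553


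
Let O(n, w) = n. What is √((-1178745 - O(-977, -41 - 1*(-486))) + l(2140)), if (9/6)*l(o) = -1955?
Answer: I*√10611642/3 ≈ 1085.8*I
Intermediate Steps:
l(o) = -3910/3 (l(o) = (⅔)*(-1955) = -3910/3)
√((-1178745 - O(-977, -41 - 1*(-486))) + l(2140)) = √((-1178745 - 1*(-977)) - 3910/3) = √((-1178745 + 977) - 3910/3) = √(-1177768 - 3910/3) = √(-3537214/3) = I*√10611642/3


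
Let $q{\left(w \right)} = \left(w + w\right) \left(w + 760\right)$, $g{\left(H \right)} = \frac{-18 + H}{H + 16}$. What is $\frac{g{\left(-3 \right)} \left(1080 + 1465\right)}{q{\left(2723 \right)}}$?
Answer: $- \frac{2545}{11742354} \approx -0.00021674$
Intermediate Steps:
$g{\left(H \right)} = \frac{-18 + H}{16 + H}$
$q{\left(w \right)} = 2 w \left(760 + w\right)$
$\frac{g{\left(-3 \right)} \left(1080 + 1465\right)}{q{\left(2723 \right)}} = \frac{\frac{-18 - 3}{16 - 3} \left(1080 + 1465\right)}{2 \cdot 2723 \left(760 + 2723\right)} = \frac{\frac{1}{13} \left(-21\right) 2545}{2 \cdot 2723 \cdot 3483} = \frac{\frac{1}{13} \left(-21\right) 2545}{18968418} = \left(- \frac{21}{13}\right) 2545 \cdot \frac{1}{18968418} = \left(- \frac{53445}{13}\right) \frac{1}{18968418} = - \frac{2545}{11742354}$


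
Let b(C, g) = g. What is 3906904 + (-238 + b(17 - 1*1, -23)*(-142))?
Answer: 3909932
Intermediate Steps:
3906904 + (-238 + b(17 - 1*1, -23)*(-142)) = 3906904 + (-238 - 23*(-142)) = 3906904 + (-238 + 3266) = 3906904 + 3028 = 3909932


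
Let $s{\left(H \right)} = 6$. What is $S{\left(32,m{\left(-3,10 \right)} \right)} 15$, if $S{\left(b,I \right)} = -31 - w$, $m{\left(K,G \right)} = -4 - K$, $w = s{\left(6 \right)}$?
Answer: $-555$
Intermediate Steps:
$w = 6$
$S{\left(b,I \right)} = -37$ ($S{\left(b,I \right)} = -31 - 6 = -37$)
$S{\left(32,m{\left(-3,10 \right)} \right)} 15 = \left(-37\right) 15 = -555$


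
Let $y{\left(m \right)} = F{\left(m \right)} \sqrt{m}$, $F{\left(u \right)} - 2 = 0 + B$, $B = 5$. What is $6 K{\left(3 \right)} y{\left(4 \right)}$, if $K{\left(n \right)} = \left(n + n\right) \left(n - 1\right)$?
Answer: $1008$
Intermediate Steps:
$F{\left(u \right)} = 7$ ($F{\left(u \right)} = 2 + \left(0 + 5\right) = 2 + 5 = 7$)
$K{\left(n \right)} = 2 n \left(-1 + n\right)$
$y{\left(m \right)} = 7 \sqrt{m}$
$6 K{\left(3 \right)} y{\left(4 \right)} = 6 \cdot 2 \cdot 3 \left(-1 + 3\right) 7 \sqrt{4} = 6 \cdot 2 \cdot 3 \cdot 2 \cdot 7 \cdot 2 = 6 \cdot 12 \cdot 14 = 72 \cdot 14 = 1008$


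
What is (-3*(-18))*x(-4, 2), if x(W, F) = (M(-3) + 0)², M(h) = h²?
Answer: 4374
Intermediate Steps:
x(W, F) = 81 (x(W, F) = ((-3)² + 0)² = (9 + 0)² = 9² = 81)
(-3*(-18))*x(-4, 2) = -3*(-18)*81 = 54*81 = 4374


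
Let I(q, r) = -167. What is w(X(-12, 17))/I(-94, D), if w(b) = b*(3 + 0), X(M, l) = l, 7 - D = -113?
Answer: -51/167 ≈ -0.30539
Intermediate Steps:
D = 120 (D = 7 - 1*(-113) = 7 + 113 = 120)
w(b) = 3*b (w(b) = b*3 = 3*b)
w(X(-12, 17))/I(-94, D) = (3*17)/(-167) = 51*(-1/167) = -51/167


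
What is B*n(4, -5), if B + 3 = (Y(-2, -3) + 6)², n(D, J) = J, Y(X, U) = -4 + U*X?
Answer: -305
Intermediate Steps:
B = 61 (B = -3 + ((-4 - 3*(-2)) + 6)² = -3 + ((-4 + 6) + 6)² = -3 + (2 + 6)² = -3 + 8² = -3 + 64 = 61)
B*n(4, -5) = 61*(-5) = -305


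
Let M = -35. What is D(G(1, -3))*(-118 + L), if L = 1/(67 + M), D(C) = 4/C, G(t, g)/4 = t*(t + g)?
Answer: 3775/64 ≈ 58.984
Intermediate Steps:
G(t, g) = 4*t*(g + t) (G(t, g) = 4*(t*(t + g)) = 4*(t*(g + t)) = 4*t*(g + t))
L = 1/32 (L = 1/(67 - 35) = 1/32 ≈ 0.031250)
D(G(1, -3))*(-118 + L) = (4/((4*1*(-3 + 1))))*(-118 + 1/32) = (4/((4*1*(-2))))*(-3775/32) = (4/(-8))*(-3775/32) = (4*(-⅛))*(-3775/32) = -½*(-3775/32) = 3775/64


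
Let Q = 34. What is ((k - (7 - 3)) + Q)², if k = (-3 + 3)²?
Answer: 900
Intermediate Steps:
k = 0 (k = 0² = 0)
((k - (7 - 3)) + Q)² = ((0 - (7 - 3)) + 34)² = ((0 - 1*4) + 34)² = ((0 - 4) + 34)² = (-4 + 34)² = 30² = 900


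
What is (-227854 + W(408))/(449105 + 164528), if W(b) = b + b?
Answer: -227038/613633 ≈ -0.36999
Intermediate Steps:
W(b) = 2*b
(-227854 + W(408))/(449105 + 164528) = (-227854 + 2*408)/(449105 + 164528) = (-227854 + 816)/613633 = -227038*1/613633 = -227038/613633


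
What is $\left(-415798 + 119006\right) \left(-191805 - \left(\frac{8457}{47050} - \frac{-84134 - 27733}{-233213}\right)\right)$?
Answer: $\frac{312315704783627891436}{5486335825} \approx 5.6926 \cdot 10^{10}$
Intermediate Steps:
$\left(-415798 + 119006\right) \left(-191805 - \left(\frac{8457}{47050} - \frac{-84134 - 27733}{-233213}\right)\right) = - 296792 \left(-191805 - - \frac{3291060009}{10972671650}\right) = - 296792 \left(-191805 + \left(\frac{111867}{233213} - \frac{8457}{47050}\right)\right) = - 296792 \left(-191805 + \frac{3291060009}{10972671650}\right) = \left(-296792\right) \left(- \frac{2104609994768241}{10972671650}\right) = \frac{312315704783627891436}{5486335825}$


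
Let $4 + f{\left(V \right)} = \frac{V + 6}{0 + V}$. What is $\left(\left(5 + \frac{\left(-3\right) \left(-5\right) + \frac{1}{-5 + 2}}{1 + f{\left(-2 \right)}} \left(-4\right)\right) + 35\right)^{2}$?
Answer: $\frac{602176}{225} \approx 2676.3$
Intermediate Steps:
$f{\left(V \right)} = -4 + \frac{6 + V}{V}$ ($f{\left(V \right)} = -4 + \frac{V + 6}{0 + V} = -4 + \frac{6 + V}{V}$)
$\left(\left(5 + \frac{\left(-3\right) \left(-5\right) + \frac{1}{-5 + 2}}{1 + f{\left(-2 \right)}} \left(-4\right)\right) + 35\right)^{2} = \left(\left(5 + \frac{\left(-3\right) \left(-5\right) + \frac{1}{-5 + 2}}{1 - \left(3 - \frac{6}{-2}\right)} \left(-4\right)\right) + 35\right)^{2} = \left(\left(5 + \frac{15 + \frac{1}{-3}}{1 + \left(-3 + 6 \left(- \frac{1}{2}\right)\right)} \left(-4\right)\right) + 35\right)^{2} = \left(\left(5 + \frac{15 - \frac{1}{3}}{1 - 6} \left(-4\right)\right) + 35\right)^{2} = \left(\left(5 + \frac{44}{3 \left(1 - 6\right)} \left(-4\right)\right) + 35\right)^{2} = \left(\left(5 + \frac{44}{3 \left(-5\right)} \left(-4\right)\right) + 35\right)^{2} = \left(\left(5 + \frac{44}{3} \left(- \frac{1}{5}\right) \left(-4\right)\right) + 35\right)^{2} = \left(\left(5 - - \frac{176}{15}\right) + 35\right)^{2} = \left(\left(5 + \frac{176}{15}\right) + 35\right)^{2} = \left(\frac{251}{15} + 35\right)^{2} = \left(\frac{776}{15}\right)^{2} = \frac{602176}{225}$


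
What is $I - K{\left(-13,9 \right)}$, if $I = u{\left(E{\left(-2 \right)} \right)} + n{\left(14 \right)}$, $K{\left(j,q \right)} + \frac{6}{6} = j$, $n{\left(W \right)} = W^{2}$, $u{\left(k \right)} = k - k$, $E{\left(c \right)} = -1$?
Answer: $210$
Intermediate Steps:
$u{\left(k \right)} = 0$
$K{\left(j,q \right)} = -1 + j$
$I = 196$ ($I = 0 + 14^{2} = 0 + 196 = 196$)
$I - K{\left(-13,9 \right)} = 196 - \left(-1 - 13\right) = 196 - -14 = 196 + 14 = 210$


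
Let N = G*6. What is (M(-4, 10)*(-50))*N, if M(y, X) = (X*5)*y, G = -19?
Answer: -1140000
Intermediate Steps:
M(y, X) = 5*X*y (M(y, X) = (5*X)*y = 5*X*y)
N = -114 (N = -19*6 = -114)
(M(-4, 10)*(-50))*N = ((5*10*(-4))*(-50))*(-114) = -200*(-50)*(-114) = 10000*(-114) = -1140000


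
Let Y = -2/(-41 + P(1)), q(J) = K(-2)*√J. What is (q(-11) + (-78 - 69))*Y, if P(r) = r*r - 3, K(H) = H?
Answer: -294/43 - 4*I*√11/43 ≈ -6.8372 - 0.30852*I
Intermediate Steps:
P(r) = -3 + r² (P(r) = r² - 3 = -3 + r²)
q(J) = -2*√J
Y = 2/43 (Y = -2/(-41 + (-3 + 1²)) = -2/(-41 + (-3 + 1)) = -2/(-41 - 2) = -2/(-43) = -2*(-1/43) = 2/43 ≈ 0.046512)
(q(-11) + (-78 - 69))*Y = (-2*I*√11 + (-78 - 69))*(2/43) = (-2*I*√11 - 147)*(2/43) = (-147 - 2*I*√11)*(2/43) = -294/43 - 4*I*√11/43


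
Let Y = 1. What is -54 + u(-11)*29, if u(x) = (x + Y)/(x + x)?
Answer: -449/11 ≈ -40.818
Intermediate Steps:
u(x) = (1 + x)/(2*x) (u(x) = (x + 1)/(x + x) = (1 + x)/((2*x)) = (1 + x)*(1/(2*x)) = (1 + x)/(2*x))
-54 + u(-11)*29 = -54 + ((1/2)*(1 - 11)/(-11))*29 = -54 + ((1/2)*(-1/11)*(-10))*29 = -54 + (5/11)*29 = -54 + 145/11 = -449/11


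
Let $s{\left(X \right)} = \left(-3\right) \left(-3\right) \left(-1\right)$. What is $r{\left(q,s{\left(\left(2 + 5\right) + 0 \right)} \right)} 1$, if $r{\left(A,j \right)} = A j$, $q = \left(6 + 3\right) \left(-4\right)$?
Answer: $324$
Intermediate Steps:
$q = -36$ ($q = 9 \left(-4\right) = -36$)
$s{\left(X \right)} = -9$ ($s{\left(X \right)} = 9 \left(-1\right) = -9$)
$r{\left(q,s{\left(\left(2 + 5\right) + 0 \right)} \right)} 1 = \left(-36\right) \left(-9\right) 1 = 324 \cdot 1 = 324$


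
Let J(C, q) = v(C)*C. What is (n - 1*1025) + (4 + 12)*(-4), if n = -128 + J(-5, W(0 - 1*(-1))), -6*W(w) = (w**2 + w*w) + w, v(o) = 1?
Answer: -1222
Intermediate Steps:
W(w) = -w**2/3 - w/6 (W(w) = -((w**2 + w*w) + w)/6 = -((w**2 + w**2) + w)/6 = -(2*w**2 + w)/6 = -(w + 2*w**2)/6 = -w**2/3 - w/6)
J(C, q) = C (J(C, q) = 1*C = C)
n = -133 (n = -128 - 5 = -133)
(n - 1*1025) + (4 + 12)*(-4) = (-133 - 1*1025) + (4 + 12)*(-4) = (-133 - 1025) + 16*(-4) = -1158 - 64 = -1222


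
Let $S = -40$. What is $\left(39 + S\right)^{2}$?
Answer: $1$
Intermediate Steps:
$\left(39 + S\right)^{2} = \left(39 - 40\right)^{2} = \left(-1\right)^{2} = 1$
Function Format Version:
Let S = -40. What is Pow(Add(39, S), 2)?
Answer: 1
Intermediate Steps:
Pow(Add(39, S), 2) = Pow(Add(39, -40), 2) = Pow(-1, 2) = 1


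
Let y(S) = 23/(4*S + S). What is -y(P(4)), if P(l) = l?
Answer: -23/20 ≈ -1.1500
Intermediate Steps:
y(S) = 23/(5*S) (y(S) = 23/((5*S)) = 23*(1/(5*S)) = 23/(5*S))
-y(P(4)) = -23/(5*4) = -1*23/20 = -23/20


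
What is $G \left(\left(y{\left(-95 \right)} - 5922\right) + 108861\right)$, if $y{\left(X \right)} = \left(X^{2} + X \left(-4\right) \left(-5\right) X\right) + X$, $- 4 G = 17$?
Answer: $- \frac{4970273}{4} \approx -1.2426 \cdot 10^{6}$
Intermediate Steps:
$G = - \frac{17}{4}$ ($G = \left(- \frac{1}{4}\right) 17 = - \frac{17}{4} \approx -4.25$)
$y{\left(X \right)} = X + 21 X^{2}$ ($y{\left(X \right)} = \left(X^{2} + - 4 X \left(-5\right) X\right) + X = \left(X^{2} + 20 X X\right) + X = \left(X^{2} + 20 X^{2}\right) + X = 21 X^{2} + X = X + 21 X^{2}$)
$G \left(\left(y{\left(-95 \right)} - 5922\right) + 108861\right) = - \frac{17 \left(\left(- 95 \left(1 + 21 \left(-95\right)\right) - 5922\right) + 108861\right)}{4} = - \frac{17 \left(\left(- 95 \left(1 - 1995\right) - 5922\right) + 108861\right)}{4} = - \frac{17 \left(\left(\left(-95\right) \left(-1994\right) - 5922\right) + 108861\right)}{4} = - \frac{17 \left(\left(189430 - 5922\right) + 108861\right)}{4} = - \frac{17 \left(183508 + 108861\right)}{4} = \left(- \frac{17}{4}\right) 292369 = - \frac{4970273}{4}$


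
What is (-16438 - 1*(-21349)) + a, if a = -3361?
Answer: 1550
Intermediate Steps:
(-16438 - 1*(-21349)) + a = (-16438 - 1*(-21349)) - 3361 = (-16438 + 21349) - 3361 = 4911 - 3361 = 1550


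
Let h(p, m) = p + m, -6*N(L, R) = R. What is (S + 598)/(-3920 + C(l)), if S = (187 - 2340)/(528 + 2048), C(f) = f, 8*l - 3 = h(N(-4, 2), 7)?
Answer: -4614885/30284422 ≈ -0.15238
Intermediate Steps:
N(L, R) = -R/6
h(p, m) = m + p
l = 29/24 (l = 3/8 + (7 - ⅙*2)/8 = 3/8 + (7 - ⅓)/8 = 3/8 + (⅛)*(20/3) = 3/8 + ⅚ = 29/24 ≈ 1.2083)
S = -2153/2576 ≈ -0.83579
(S + 598)/(-3920 + C(l)) = (-2153/2576 + 598)/(-3920 + 29/24) = 1538295/(2576*(-94051/24)) = (1538295/2576)*(-24/94051) = -4614885/30284422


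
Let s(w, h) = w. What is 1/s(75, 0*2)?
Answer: 1/75 ≈ 0.013333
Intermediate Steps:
1/s(75, 0*2) = 1/75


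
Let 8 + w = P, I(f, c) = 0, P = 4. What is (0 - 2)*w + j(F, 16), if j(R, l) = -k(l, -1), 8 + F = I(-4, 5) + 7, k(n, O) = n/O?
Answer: 24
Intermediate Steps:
w = -4 (w = -8 + 4 = -4)
F = -1 (F = -8 + (0 + 7) = -8 + 7 = -1)
j(R, l) = l (j(R, l) = -l/(-1) = -l*(-1) = -(-1)*l = l)
(0 - 2)*w + j(F, 16) = (0 - 2)*(-4) + 16 = -2*(-4) + 16 = 8 + 16 = 24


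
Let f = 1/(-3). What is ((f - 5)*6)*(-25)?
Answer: 800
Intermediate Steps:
f = -1/3 ≈ -0.33333
((f - 5)*6)*(-25) = ((-1/3 - 5)*6)*(-25) = -16/3*6*(-25) = -32*(-25) = 800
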